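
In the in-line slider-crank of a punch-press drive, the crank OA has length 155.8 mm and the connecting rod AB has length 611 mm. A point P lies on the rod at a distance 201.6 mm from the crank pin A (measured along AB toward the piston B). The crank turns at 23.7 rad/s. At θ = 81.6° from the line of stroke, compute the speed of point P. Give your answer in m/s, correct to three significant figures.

3.72

ω = 23.7 rad/s.  Crank-pin speed |V_A| = rω = 3.6925 m/s, perpendicular to OA.
Rod angle: sinφ = −(r/L) sinθ ⇒ φ = -14.611°; ω_rod = −rω cosθ/√(L²−r²sin²θ) = -0.91233 rad/s.
V_P = V_A + ω_rod × AP, with AP = 0.2016 m along the rod.
Components: V_Px = −rω sinθ − a·ω_rod·sinφ = -3.6992 m/s;  V_Py = rω cosθ + a·ω_rod·cosφ = +0.36143 m/s.
|V_P| = √(V_Px² + V_Py²) = 3.7169 m/s.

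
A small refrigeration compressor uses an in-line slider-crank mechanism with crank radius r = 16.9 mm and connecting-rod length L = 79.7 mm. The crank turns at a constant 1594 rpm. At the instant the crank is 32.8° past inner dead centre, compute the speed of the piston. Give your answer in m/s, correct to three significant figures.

1.80

ω = 2π·1594/60 = 166.9 rad/s
For an in-line slider-crank, x = r cosθ + √(L² − r² sin²θ), so v = −rω sinθ·[1 + r cosθ/√(L² − r² sin²θ)].
With r = 0.0169 m, L = 0.0797 m, θ = 32.8°: √(L² − r² sin²θ) = 0.079172 m.
v = −0.0169·166.9·0.54171·[1 + 0.0169·0.84057/0.079172] = -1.8024 m/s.
|v| = 1.8024 m/s.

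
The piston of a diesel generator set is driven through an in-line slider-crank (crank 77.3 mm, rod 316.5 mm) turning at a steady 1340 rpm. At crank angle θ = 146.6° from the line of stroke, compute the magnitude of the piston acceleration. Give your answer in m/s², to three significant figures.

ω = 2π·1340/60 = 140.3 rad/s
x(θ) = r cosθ + √(L² − r² sin²θ); with ω constant, a = ω²·d²x/dθ².
d²x/dθ² = −r cosθ − r²(cos2θ)/√u − r⁴ sin²2θ/(4u^{3/2}),  u = L² − r² sin²θ = 0.0983616 m².
Substituting r = 0.0773 m, L = 0.3165 m, θ = 146.6°: d²x/dθ² = +0.056784 m.
a = ω²·d²x/dθ² = (140.3)²·(+0.056784) = +1118.1 m/s²;  |a| = 1118.1 m/s².

1120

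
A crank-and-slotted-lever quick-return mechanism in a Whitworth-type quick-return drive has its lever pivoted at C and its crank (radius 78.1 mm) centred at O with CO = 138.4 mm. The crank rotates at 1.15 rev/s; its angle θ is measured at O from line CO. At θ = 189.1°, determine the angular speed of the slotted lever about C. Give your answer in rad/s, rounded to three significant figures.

8.46

ω = 7.226 rad/s (from 1.15 rev/s).
Crank pin A relative to C: A = (d + r cosθ, r sinθ); lever angle φ = atan2(r sinθ, d + r cosθ).
Differentiating tanφ: φ̇ = rω(d cosθ + r)/(d² + r² + 2dr cosθ).
d² + r² + 2dr cosθ = |CA|² = 0.00390818 m²;  d cosθ + r = -0.058558 m.
|ω_lever| = |0.0781·7.226·-0.058558| / 0.00390818 = 8.4555 rad/s.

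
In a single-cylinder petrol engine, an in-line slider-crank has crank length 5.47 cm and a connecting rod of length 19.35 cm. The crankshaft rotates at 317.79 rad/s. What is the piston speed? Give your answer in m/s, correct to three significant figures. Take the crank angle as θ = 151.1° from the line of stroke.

6.30

ω = 317.8 rad/s
For an in-line slider-crank, x = r cosθ + √(L² − r² sin²θ), so v = −rω sinθ·[1 + r cosθ/√(L² − r² sin²θ)].
With r = 0.0547 m, L = 0.1935 m, θ = 151.1°: √(L² − r² sin²θ) = 0.19169 m.
v = −0.0547·317.8·0.48328·[1 + 0.0547·-0.87546/0.19169] = -6.3022 m/s.
|v| = 6.3022 m/s.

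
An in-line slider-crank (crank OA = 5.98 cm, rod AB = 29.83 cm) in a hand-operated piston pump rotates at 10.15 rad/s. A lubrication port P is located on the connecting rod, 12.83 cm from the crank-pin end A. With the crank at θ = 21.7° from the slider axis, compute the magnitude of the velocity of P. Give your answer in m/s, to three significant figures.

ω = 10.15 rad/s.  Crank-pin speed |V_A| = rω = 0.60697 m/s, perpendicular to OA.
Rod angle: sinφ = −(r/L) sinθ ⇒ φ = -4.251°; ω_rod = −rω cosθ/√(L²−r²sin²θ) = -1.8958 rad/s.
V_P = V_A + ω_rod × AP, with AP = 0.1283 m along the rod.
Components: V_Px = −rω sinθ − a·ω_rod·sinφ = -0.24245 m/s;  V_Py = rω cosθ + a·ω_rod·cosφ = +0.3214 m/s.
|V_P| = √(V_Px² + V_Py²) = 0.40259 m/s.

0.403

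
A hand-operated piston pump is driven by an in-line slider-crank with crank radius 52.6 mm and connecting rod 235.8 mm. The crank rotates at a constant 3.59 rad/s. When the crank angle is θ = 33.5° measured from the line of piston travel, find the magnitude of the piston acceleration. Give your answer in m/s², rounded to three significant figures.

0.626

ω = 3.59 rad/s
x(θ) = r cosθ + √(L² − r² sin²θ); with ω constant, a = ω²·d²x/dθ².
d²x/dθ² = −r cosθ − r²(cos2θ)/√u − r⁴ sin²2θ/(4u^{3/2}),  u = L² − r² sin²θ = 0.0547588 m².
Substituting r = 0.0526 m, L = 0.2358 m, θ = 33.5°: d²x/dθ² = -0.048609 m.
a = ω²·d²x/dθ² = (3.59)²·(-0.048609) = -0.62647 m/s²;  |a| = 0.62647 m/s².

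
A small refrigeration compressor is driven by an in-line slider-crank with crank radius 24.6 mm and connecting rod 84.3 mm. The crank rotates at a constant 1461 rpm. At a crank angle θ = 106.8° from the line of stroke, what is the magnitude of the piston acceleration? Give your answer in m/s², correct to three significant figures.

ω = 2π·1461/60 = 153 rad/s
x(θ) = r cosθ + √(L² − r² sin²θ); with ω constant, a = ω²·d²x/dθ².
d²x/dθ² = −r cosθ − r²(cos2θ)/√u − r⁴ sin²2θ/(4u^{3/2}),  u = L² − r² sin²θ = 0.00655188 m².
Substituting r = 0.0246 m, L = 0.0843 m, θ = 106.8°: d²x/dθ² = +0.013284 m.
a = ω²·d²x/dθ² = (153)²·(+0.013284) = +310.96 m/s²;  |a| = 310.96 m/s².

311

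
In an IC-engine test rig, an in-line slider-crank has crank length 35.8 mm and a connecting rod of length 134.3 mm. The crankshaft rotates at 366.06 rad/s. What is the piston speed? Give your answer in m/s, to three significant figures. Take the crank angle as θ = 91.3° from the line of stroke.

13.0

ω = 366.1 rad/s
For an in-line slider-crank, x = r cosθ + √(L² − r² sin²θ), so v = −rω sinθ·[1 + r cosθ/√(L² − r² sin²θ)].
With r = 0.0358 m, L = 0.1343 m, θ = 91.3°: √(L² − r² sin²θ) = 0.12944 m.
v = −0.0358·366.1·0.99974·[1 + 0.0358·-0.02269/0.12944] = -13.019 m/s.
|v| = 13.019 m/s.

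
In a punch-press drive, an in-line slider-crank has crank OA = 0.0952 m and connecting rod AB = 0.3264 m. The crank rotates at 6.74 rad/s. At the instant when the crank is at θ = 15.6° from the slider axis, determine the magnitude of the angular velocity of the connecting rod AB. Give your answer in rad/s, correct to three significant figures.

1.90

ω = 6.74 rad/s
The rod makes angle φ with the slider axis where L sinφ = r sinθ; differentiating, L cosφ·φ̇ = r ω cosθ.
L cosφ = √(L² − r² sin²θ) = 0.32539 m.
|ω_rod| = r ω |cosθ| / √(L² − r² sin²θ) = 0.0952·6.74·0.96316/0.32539 = 1.8993 rad/s.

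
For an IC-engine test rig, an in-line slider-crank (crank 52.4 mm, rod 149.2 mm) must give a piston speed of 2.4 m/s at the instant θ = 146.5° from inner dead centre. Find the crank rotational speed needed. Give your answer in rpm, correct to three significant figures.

1130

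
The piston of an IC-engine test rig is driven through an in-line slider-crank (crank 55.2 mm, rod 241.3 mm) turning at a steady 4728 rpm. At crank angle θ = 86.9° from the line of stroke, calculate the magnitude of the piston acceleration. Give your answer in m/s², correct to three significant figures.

ω = 2π·4728/60 = 495.1 rad/s
x(θ) = r cosθ + √(L² − r² sin²θ); with ω constant, a = ω²·d²x/dθ².
d²x/dθ² = −r cosθ − r²(cos2θ)/√u − r⁴ sin²2θ/(4u^{3/2}),  u = L² − r² sin²θ = 0.0551876 m².
Substituting r = 0.0552 m, L = 0.2413 m, θ = 86.9°: d²x/dθ² = +0.0099074 m.
a = ω²·d²x/dθ² = (495.1)²·(+0.0099074) = +2428.7 m/s²;  |a| = 2428.7 m/s².

2430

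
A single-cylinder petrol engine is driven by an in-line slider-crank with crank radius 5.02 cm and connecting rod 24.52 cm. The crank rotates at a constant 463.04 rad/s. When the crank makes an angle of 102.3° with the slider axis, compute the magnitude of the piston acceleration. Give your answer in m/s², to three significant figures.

ω = 463 rad/s
x(θ) = r cosθ + √(L² − r² sin²θ); with ω constant, a = ω²·d²x/dθ².
d²x/dθ² = −r cosθ − r²(cos2θ)/√u − r⁴ sin²2θ/(4u^{3/2}),  u = L² − r² sin²θ = 0.0577174 m².
Substituting r = 0.0502 m, L = 0.2452 m, θ = 102.3°: d²x/dθ² = +0.020212 m.
a = ω²·d²x/dθ² = (463)²·(+0.020212) = +4333.5 m/s²;  |a| = 4333.5 m/s².

4330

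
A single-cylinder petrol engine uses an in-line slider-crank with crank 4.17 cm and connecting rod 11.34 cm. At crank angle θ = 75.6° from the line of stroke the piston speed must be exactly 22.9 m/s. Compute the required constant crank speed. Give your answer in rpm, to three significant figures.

4930

For an in-line slider-crank, |v_piston| = rω|sinθ|·[1 + r cosθ/√(L² − r² sin²θ)].
With r = 0.0417 m, L = 0.1134 m, θ = 75.6°: the bracketed kinematic factor |dx/dθ| = 0.044343 m.
ω = v/|dx/dθ| = 22.9/0.044343 = 516.43 rad/s.
N = 60ω/(2π) = 4931.6 rpm.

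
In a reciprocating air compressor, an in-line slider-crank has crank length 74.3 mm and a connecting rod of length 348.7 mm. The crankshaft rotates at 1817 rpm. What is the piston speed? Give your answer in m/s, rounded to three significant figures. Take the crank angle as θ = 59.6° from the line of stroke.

13.5

ω = 2π·1817/60 = 190.3 rad/s
For an in-line slider-crank, x = r cosθ + √(L² − r² sin²θ), so v = −rω sinθ·[1 + r cosθ/√(L² − r² sin²θ)].
With r = 0.0743 m, L = 0.3487 m, θ = 59.6°: √(L² − r² sin²θ) = 0.34276 m.
v = −0.0743·190.3·0.86251·[1 + 0.0743·0.50603/0.34276] = -13.531 m/s.
|v| = 13.531 m/s.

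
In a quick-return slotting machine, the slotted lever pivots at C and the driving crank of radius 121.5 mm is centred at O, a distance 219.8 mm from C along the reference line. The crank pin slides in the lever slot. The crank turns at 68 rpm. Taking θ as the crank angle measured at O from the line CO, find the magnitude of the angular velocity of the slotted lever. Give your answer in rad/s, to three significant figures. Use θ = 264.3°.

ω = 7.121 rad/s (from 68 rpm).
Crank pin A relative to C: A = (d + r cosθ, r sinθ); lever angle φ = atan2(r sinθ, d + r cosθ).
Differentiating tanφ: φ̇ = rω(d cosθ + r)/(d² + r² + 2dr cosθ).
d² + r² + 2dr cosθ = |CA|² = 0.0577695 m²;  d cosθ + r = +0.09967 m.
|ω_lever| = |0.1215·7.121·+0.09967| / 0.0577695 = 1.4927 rad/s.

1.49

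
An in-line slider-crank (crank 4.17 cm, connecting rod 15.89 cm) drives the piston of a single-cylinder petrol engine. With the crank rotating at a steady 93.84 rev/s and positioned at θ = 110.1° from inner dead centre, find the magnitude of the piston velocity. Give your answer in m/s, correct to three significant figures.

ω = 2π·93.8 = 589.6 rad/s
For an in-line slider-crank, x = r cosθ + √(L² − r² sin²θ), so v = −rω sinθ·[1 + r cosθ/√(L² − r² sin²θ)].
With r = 0.0417 m, L = 0.1589 m, θ = 110.1°: √(L² − r² sin²θ) = 0.154 m.
v = −0.0417·589.6·0.93909·[1 + 0.0417·-0.34366/0.154] = -20.941 m/s.
|v| = 20.941 m/s.

20.9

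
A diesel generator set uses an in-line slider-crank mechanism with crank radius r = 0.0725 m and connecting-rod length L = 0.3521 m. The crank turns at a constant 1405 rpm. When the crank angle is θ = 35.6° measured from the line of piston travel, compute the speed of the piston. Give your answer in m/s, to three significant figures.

7.26

ω = 2π·1405/60 = 147.1 rad/s
For an in-line slider-crank, x = r cosθ + √(L² − r² sin²θ), so v = −rω sinθ·[1 + r cosθ/√(L² − r² sin²θ)].
With r = 0.0725 m, L = 0.3521 m, θ = 35.6°: √(L² − r² sin²θ) = 0.34956 m.
v = −0.0725·147.1·0.58212·[1 + 0.0725·0.81310/0.34956] = -7.2567 m/s.
|v| = 7.2567 m/s.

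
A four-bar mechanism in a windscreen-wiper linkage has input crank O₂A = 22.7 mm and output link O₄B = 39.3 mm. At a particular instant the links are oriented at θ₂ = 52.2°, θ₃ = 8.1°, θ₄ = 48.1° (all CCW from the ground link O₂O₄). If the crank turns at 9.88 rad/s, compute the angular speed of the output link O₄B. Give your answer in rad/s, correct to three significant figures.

6.18

ω₂ = 9.88 rad/s
Differentiating the loop-closure r₂e^{iθ₂}+r₃e^{iθ₃}=r₁+r₄e^{iθ₄} gives r₂ω₂e^{iθ₂}+r₃ω₃e^{iθ₃}=r₄ω₄e^{iθ₄}.
Eliminating the other unknown: ω₄ = r₂ω₂ sin(θ₂−θ₃) / [r₄ sin(θ₄−θ₃)].
Numerator sine = +0.69591; denominator sine = +0.64279.
Result = 0.0227·9.88·(+0.69591) / (0.0393·(+0.64279)) = +6.1784 rad/s; magnitude 6.1784 rad/s.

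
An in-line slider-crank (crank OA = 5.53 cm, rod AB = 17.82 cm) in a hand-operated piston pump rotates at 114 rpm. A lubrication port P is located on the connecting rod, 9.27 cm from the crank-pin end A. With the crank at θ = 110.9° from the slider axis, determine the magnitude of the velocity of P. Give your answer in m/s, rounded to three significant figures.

ω = 11.94 rad/s.  Crank-pin speed |V_A| = rω = 0.66017 m/s, perpendicular to OA.
Rod angle: sinφ = −(r/L) sinθ ⇒ φ = -16.852°; ω_rod = −rω cosθ/√(L²−r²sin²θ) = +1.3809 rad/s.
V_P = V_A + ω_rod × AP, with AP = 0.0927 m along the rod.
Components: V_Px = −rω sinθ − a·ω_rod·sinφ = -0.57963 m/s;  V_Py = rω cosθ + a·ω_rod·cosφ = -0.113 m/s.
|V_P| = √(V_Px² + V_Py²) = 0.59054 m/s.

0.591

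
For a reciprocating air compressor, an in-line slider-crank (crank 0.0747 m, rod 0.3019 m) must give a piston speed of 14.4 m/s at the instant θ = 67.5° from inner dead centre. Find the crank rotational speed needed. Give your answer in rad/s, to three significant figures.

For an in-line slider-crank, |v_piston| = rω|sinθ|·[1 + r cosθ/√(L² − r² sin²θ)].
With r = 0.0747 m, L = 0.3019 m, θ = 67.5°: the bracketed kinematic factor |dx/dθ| = 0.075726 m.
ω = v/|dx/dθ| = 14.4/0.075726 = 190.16 rad/s.

190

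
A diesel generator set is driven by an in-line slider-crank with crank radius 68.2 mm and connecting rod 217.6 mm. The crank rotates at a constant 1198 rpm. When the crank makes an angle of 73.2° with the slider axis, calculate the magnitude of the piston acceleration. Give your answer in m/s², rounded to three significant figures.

19.4

ω = 2π·1198/60 = 125.5 rad/s
x(θ) = r cosθ + √(L² − r² sin²θ); with ω constant, a = ω²·d²x/dθ².
d²x/dθ² = −r cosθ − r²(cos2θ)/√u − r⁴ sin²2θ/(4u^{3/2}),  u = L² − r² sin²θ = 0.0430871 m².
Substituting r = 0.0682 m, L = 0.2176 m, θ = 73.2°: d²x/dθ² = -0.0012334 m.
a = ω²·d²x/dθ² = (125.5)²·(-0.0012334) = -19.412 m/s²;  |a| = 19.412 m/s².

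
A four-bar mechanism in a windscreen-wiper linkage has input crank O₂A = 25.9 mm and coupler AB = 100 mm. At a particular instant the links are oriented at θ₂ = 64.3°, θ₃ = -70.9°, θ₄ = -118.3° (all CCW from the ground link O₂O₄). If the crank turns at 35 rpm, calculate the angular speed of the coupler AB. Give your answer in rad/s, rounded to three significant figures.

ω₂ = 3.665 rad/s (from 35 rpm).
Differentiating the loop-closure r₂e^{iθ₂}+r₃e^{iθ₃}=r₁+r₄e^{iθ₄} gives r₂ω₂e^{iθ₂}+r₃ω₃e^{iθ₃}=r₄ω₄e^{iθ₄}.
Eliminating the other unknown: ω₃ = r₂ω₂ sin(θ₄−θ₂) / [r₃ sin(θ₃−θ₄)].
Numerator sine = +0.04536; denominator sine = +0.73610.
Result = 0.0259·3.665·(+0.04536) / (0.1·(+0.73610)) = +0.058501 rad/s; magnitude 0.058501 rad/s.

0.0585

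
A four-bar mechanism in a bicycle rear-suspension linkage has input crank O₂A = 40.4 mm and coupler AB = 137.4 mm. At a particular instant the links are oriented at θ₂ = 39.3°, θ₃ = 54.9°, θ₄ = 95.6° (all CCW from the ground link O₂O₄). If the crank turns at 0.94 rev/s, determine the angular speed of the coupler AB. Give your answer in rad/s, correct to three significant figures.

ω₂ = 5.906 rad/s (from 0.94 rev/s).
Differentiating the loop-closure r₂e^{iθ₂}+r₃e^{iθ₃}=r₁+r₄e^{iθ₄} gives r₂ω₂e^{iθ₂}+r₃ω₃e^{iθ₃}=r₄ω₄e^{iθ₄}.
Eliminating the other unknown: ω₃ = r₂ω₂ sin(θ₄−θ₂) / [r₃ sin(θ₃−θ₄)].
Numerator sine = +0.83195; denominator sine = -0.65210.
Result = 0.0404·5.906·(+0.83195) / (0.1374·(-0.65210)) = -2.2156 rad/s; magnitude 2.2156 rad/s.

2.22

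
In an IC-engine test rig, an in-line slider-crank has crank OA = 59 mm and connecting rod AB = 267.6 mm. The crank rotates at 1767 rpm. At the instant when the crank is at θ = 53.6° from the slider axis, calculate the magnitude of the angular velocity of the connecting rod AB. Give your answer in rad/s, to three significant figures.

24.6

ω = 185 rad/s (converted from 1767 rpm).
The rod makes angle φ with the slider axis where L sinφ = r sinθ; differentiating, L cosφ·φ̇ = r ω cosθ.
L cosφ = √(L² − r² sin²θ) = 0.26335 m.
|ω_rod| = r ω |cosθ| / √(L² − r² sin²θ) = 0.059·185·0.59342/0.26335 = 24.6 rad/s.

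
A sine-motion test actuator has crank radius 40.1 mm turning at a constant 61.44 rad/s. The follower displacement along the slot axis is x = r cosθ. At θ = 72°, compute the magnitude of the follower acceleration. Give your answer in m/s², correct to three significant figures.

46.8

ω = 61.44 rad/s
x = r cosθ ⇒ ẍ = −rω² cosθ (ω constant).
|a| = rω²|cosθ| = 0.0401·(61.44)²·|cos 72°| = 46.777 m/s².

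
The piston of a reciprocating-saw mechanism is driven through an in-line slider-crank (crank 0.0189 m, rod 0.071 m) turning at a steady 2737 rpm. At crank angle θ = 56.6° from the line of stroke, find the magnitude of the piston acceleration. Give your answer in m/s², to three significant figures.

ω = 2π·2737/60 = 286.6 rad/s
x(θ) = r cosθ + √(L² − r² sin²θ); with ω constant, a = ω²·d²x/dθ².
d²x/dθ² = −r cosθ − r²(cos2θ)/√u − r⁴ sin²2θ/(4u^{3/2}),  u = L² − r² sin²θ = 0.00479204 m².
Substituting r = 0.0189 m, L = 0.071 m, θ = 56.6°: d²x/dθ² = -0.0084525 m.
a = ω²·d²x/dθ² = (286.6)²·(-0.0084525) = -694.37 m/s²;  |a| = 694.37 m/s².

694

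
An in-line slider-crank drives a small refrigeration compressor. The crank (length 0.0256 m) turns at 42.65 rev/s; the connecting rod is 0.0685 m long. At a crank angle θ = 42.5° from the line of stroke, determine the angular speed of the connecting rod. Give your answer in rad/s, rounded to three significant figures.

ω = 268 rad/s (converted from 42.65 rev/s).
The rod makes angle φ with the slider axis where L sinφ = r sinθ; differentiating, L cosφ·φ̇ = r ω cosθ.
L cosφ = √(L² − r² sin²θ) = 0.066281 m.
|ω_rod| = r ω |cosθ| / √(L² − r² sin²θ) = 0.0256·268·0.73728/0.066281 = 76.31 rad/s.

76.3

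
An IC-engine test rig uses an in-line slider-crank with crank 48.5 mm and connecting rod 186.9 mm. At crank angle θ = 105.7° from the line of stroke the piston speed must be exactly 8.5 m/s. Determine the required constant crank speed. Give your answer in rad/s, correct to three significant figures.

196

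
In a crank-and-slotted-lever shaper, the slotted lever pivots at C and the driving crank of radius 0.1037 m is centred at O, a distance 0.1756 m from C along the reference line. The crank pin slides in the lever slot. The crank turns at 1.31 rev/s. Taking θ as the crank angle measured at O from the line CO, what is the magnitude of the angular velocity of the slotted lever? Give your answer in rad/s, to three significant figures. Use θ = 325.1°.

2.96

ω = 8.231 rad/s (from 1.31 rev/s).
Crank pin A relative to C: A = (d + r cosθ, r sinθ); lever angle φ = atan2(r sinθ, d + r cosθ).
Differentiating tanφ: φ̇ = rω(d cosθ + r)/(d² + r² + 2dr cosθ).
d² + r² + 2dr cosθ = |CA|² = 0.0714585 m²;  d cosθ + r = +0.24772 m.
|ω_lever| = |0.1037·8.231·+0.24772| / 0.0714585 = 2.9589 rad/s.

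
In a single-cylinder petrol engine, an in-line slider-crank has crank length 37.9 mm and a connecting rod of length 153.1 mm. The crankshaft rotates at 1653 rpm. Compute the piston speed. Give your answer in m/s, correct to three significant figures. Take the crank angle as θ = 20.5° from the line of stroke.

2.83

ω = 2π·1653/60 = 173.1 rad/s
For an in-line slider-crank, x = r cosθ + √(L² − r² sin²θ), so v = −rω sinθ·[1 + r cosθ/√(L² − r² sin²θ)].
With r = 0.0379 m, L = 0.1531 m, θ = 20.5°: √(L² − r² sin²θ) = 0.15252 m.
v = −0.0379·173.1·0.35021·[1 + 0.0379·0.93667/0.15252] = -2.8323 m/s.
|v| = 2.8323 m/s.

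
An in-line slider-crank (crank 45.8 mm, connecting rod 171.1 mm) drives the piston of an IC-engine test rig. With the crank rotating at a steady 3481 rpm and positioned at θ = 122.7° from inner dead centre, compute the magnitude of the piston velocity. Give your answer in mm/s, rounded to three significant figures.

12000

ω = 2π·3481/60 = 364.5 rad/s
For an in-line slider-crank, x = r cosθ + √(L² − r² sin²θ), so v = −rω sinθ·[1 + r cosθ/√(L² − r² sin²θ)].
With r = 0.0458 m, L = 0.1711 m, θ = 122.7°: √(L² − r² sin²θ) = 0.1667 m.
v = −0.0458·364.5·0.84151·[1 + 0.0458·-0.54024/0.1667] = -11.964 m/s.
|v| = 11.964 m/s = 11964 mm/s.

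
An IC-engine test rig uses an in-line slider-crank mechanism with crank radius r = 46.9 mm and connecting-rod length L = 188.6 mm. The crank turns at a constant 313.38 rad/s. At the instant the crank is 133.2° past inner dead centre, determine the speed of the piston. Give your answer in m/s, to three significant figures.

ω = 313.4 rad/s
For an in-line slider-crank, x = r cosθ + √(L² − r² sin²θ), so v = −rω sinθ·[1 + r cosθ/√(L² − r² sin²θ)].
With r = 0.0469 m, L = 0.1886 m, θ = 133.2°: √(L² − r² sin²θ) = 0.18548 m.
v = −0.0469·313.4·0.72897·[1 + 0.0469·-0.68455/0.18548] = -8.8595 m/s.
|v| = 8.8595 m/s.

8.86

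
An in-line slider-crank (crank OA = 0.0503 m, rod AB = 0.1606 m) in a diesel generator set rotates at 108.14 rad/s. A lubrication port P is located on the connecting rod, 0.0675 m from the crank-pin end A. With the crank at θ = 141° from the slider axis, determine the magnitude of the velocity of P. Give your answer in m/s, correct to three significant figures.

3.92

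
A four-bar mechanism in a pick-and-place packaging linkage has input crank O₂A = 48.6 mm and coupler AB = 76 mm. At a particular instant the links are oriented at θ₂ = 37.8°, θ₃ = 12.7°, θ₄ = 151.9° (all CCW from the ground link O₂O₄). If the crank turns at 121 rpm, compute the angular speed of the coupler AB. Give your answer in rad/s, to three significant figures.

ω₂ = 12.67 rad/s (from 121 rpm).
Differentiating the loop-closure r₂e^{iθ₂}+r₃e^{iθ₃}=r₁+r₄e^{iθ₄} gives r₂ω₂e^{iθ₂}+r₃ω₃e^{iθ₃}=r₄ω₄e^{iθ₄}.
Eliminating the other unknown: ω₃ = r₂ω₂ sin(θ₄−θ₂) / [r₃ sin(θ₃−θ₄)].
Numerator sine = +0.91283; denominator sine = -0.65342.
Result = 0.0486·12.67·(+0.91283) / (0.076·(-0.65342)) = -11.32 rad/s; magnitude 11.32 rad/s.

11.3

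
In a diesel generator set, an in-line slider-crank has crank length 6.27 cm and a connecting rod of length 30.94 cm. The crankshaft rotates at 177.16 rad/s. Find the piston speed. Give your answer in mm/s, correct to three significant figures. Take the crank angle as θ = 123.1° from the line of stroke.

ω = 177.2 rad/s
For an in-line slider-crank, x = r cosθ + √(L² − r² sin²θ), so v = −rω sinθ·[1 + r cosθ/√(L² − r² sin²θ)].
With r = 0.0627 m, L = 0.3094 m, θ = 123.1°: √(L² − r² sin²θ) = 0.30491 m.
v = −0.0627·177.2·0.83772·[1 + 0.0627·-0.54610/0.30491] = -8.2604 m/s.
|v| = 8.2604 m/s = 8260.4 mm/s.

8260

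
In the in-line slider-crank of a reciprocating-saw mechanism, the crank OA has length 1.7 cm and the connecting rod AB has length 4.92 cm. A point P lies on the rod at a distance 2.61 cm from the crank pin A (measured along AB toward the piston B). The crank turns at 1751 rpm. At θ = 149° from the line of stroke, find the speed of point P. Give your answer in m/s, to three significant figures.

1.84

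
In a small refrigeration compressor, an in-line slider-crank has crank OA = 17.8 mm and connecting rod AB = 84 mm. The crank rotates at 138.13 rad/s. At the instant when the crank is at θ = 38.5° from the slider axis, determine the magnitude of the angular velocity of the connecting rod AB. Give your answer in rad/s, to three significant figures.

23.1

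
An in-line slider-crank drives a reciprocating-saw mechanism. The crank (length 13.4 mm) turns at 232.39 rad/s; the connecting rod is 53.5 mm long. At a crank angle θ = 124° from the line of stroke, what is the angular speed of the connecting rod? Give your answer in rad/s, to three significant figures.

33.3

ω = 232.4 rad/s
The rod makes angle φ with the slider axis where L sinφ = r sinθ; differentiating, L cosφ·φ̇ = r ω cosθ.
L cosφ = √(L² − r² sin²θ) = 0.052334 m.
|ω_rod| = r ω |cosθ| / √(L² − r² sin²θ) = 0.0134·232.4·0.55919/0.052334 = 33.274 rad/s.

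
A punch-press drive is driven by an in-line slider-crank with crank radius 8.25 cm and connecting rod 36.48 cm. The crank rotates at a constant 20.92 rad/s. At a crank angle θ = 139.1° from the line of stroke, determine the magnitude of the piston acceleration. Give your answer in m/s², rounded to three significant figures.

ω = 20.92 rad/s
x(θ) = r cosθ + √(L² − r² sin²θ); with ω constant, a = ω²·d²x/dθ².
d²x/dθ² = −r cosθ − r²(cos2θ)/√u − r⁴ sin²2θ/(4u^{3/2}),  u = L² − r² sin²θ = 0.130161 m².
Substituting r = 0.0825 m, L = 0.3648 m, θ = 139.1°: d²x/dθ² = +0.059426 m.
a = ω²·d²x/dθ² = (20.92)²·(+0.059426) = +26.007 m/s²;  |a| = 26.007 m/s².

26.0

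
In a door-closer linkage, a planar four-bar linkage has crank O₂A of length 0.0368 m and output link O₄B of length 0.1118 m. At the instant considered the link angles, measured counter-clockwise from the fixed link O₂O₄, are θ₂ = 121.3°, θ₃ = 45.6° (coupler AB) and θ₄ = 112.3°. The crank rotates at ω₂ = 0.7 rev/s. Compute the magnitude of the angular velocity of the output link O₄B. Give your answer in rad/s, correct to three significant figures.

ω₂ = 4.398 rad/s (from 0.7 rev/s).
Differentiating the loop-closure r₂e^{iθ₂}+r₃e^{iθ₃}=r₁+r₄e^{iθ₄} gives r₂ω₂e^{iθ₂}+r₃ω₃e^{iθ₃}=r₄ω₄e^{iθ₄}.
Eliminating the other unknown: ω₄ = r₂ω₂ sin(θ₂−θ₃) / [r₄ sin(θ₄−θ₃)].
Numerator sine = +0.96902; denominator sine = +0.91845.
Result = 0.0368·4.398·(+0.96902) / (0.1118·(+0.91845)) = +1.5274 rad/s; magnitude 1.5274 rad/s.

1.53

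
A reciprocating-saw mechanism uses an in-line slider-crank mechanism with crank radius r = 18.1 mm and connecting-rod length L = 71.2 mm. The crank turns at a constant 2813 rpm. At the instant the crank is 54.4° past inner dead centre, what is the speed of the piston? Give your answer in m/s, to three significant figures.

4.99

ω = 2π·2813/60 = 294.6 rad/s
For an in-line slider-crank, x = r cosθ + √(L² − r² sin²θ), so v = −rω sinθ·[1 + r cosθ/√(L² − r² sin²θ)].
With r = 0.0181 m, L = 0.0712 m, θ = 54.4°: √(L² − r² sin²θ) = 0.069662 m.
v = −0.0181·294.6·0.81310·[1 + 0.0181·0.58212/0.069662] = -4.991 m/s.
|v| = 4.991 m/s.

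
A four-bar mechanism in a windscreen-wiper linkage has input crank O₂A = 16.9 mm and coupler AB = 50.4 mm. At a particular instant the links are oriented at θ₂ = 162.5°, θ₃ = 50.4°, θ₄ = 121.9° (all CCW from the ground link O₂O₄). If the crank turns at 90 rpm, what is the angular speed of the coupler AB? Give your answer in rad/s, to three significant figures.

ω₂ = 9.425 rad/s (from 90 rpm).
Differentiating the loop-closure r₂e^{iθ₂}+r₃e^{iθ₃}=r₁+r₄e^{iθ₄} gives r₂ω₂e^{iθ₂}+r₃ω₃e^{iθ₃}=r₄ω₄e^{iθ₄}.
Eliminating the other unknown: ω₃ = r₂ω₂ sin(θ₄−θ₂) / [r₃ sin(θ₃−θ₄)].
Numerator sine = -0.65077; denominator sine = -0.94832.
Result = 0.0169·9.425·(-0.65077) / (0.0504·(-0.94832)) = +2.1687 rad/s; magnitude 2.1687 rad/s.

2.17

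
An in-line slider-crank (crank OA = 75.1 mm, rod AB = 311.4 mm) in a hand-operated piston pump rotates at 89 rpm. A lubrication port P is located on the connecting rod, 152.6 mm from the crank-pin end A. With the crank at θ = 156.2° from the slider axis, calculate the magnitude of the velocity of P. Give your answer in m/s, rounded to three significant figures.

0.412

ω = 9.32 rad/s.  Crank-pin speed |V_A| = rω = 0.69994 m/s, perpendicular to OA.
Rod angle: sinφ = −(r/L) sinθ ⇒ φ = -5.585°; ω_rod = −rω cosθ/√(L²−r²sin²θ) = +2.0664 rad/s.
V_P = V_A + ω_rod × AP, with AP = 0.1526 m along the rod.
Components: V_Px = −rω sinθ − a·ω_rod·sinφ = -0.25177 m/s;  V_Py = rω cosθ + a·ω_rod·cosφ = -0.32658 m/s.
|V_P| = √(V_Px² + V_Py²) = 0.41236 m/s.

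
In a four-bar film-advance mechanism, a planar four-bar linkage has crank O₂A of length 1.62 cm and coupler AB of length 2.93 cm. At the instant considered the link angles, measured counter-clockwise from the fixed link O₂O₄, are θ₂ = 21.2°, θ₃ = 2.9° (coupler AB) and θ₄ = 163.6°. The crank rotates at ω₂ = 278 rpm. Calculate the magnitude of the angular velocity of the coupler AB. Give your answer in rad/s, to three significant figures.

ω₂ = 29.11 rad/s (from 278 rpm).
Differentiating the loop-closure r₂e^{iθ₂}+r₃e^{iθ₃}=r₁+r₄e^{iθ₄} gives r₂ω₂e^{iθ₂}+r₃ω₃e^{iθ₃}=r₄ω₄e^{iθ₄}.
Eliminating the other unknown: ω₃ = r₂ω₂ sin(θ₄−θ₂) / [r₃ sin(θ₃−θ₄)].
Numerator sine = +0.61015; denominator sine = -0.33051.
Result = 0.0162·29.11·(+0.61015) / (0.0293·(-0.33051)) = -29.714 rad/s; magnitude 29.714 rad/s.

29.7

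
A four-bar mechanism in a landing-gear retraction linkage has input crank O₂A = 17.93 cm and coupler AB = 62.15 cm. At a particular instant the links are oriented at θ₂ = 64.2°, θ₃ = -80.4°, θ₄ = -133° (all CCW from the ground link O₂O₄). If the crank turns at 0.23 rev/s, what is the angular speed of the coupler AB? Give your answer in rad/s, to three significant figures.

ω₂ = 1.445 rad/s (from 0.23 rev/s).
Differentiating the loop-closure r₂e^{iθ₂}+r₃e^{iθ₃}=r₁+r₄e^{iθ₄} gives r₂ω₂e^{iθ₂}+r₃ω₃e^{iθ₃}=r₄ω₄e^{iθ₄}.
Eliminating the other unknown: ω₃ = r₂ω₂ sin(θ₄−θ₂) / [r₃ sin(θ₃−θ₄)].
Numerator sine = +0.29571; denominator sine = +0.79441.
Result = 0.1793·1.445·(+0.29571) / (0.6215·(+0.79441)) = +0.15519 rad/s; magnitude 0.15519 rad/s.

0.155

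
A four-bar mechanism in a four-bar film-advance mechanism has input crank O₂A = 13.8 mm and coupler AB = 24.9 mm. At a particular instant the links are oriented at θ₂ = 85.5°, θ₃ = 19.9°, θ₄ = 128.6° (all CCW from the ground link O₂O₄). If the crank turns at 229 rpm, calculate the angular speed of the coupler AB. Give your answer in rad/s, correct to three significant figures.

9.59

ω₂ = 23.98 rad/s (from 229 rpm).
Differentiating the loop-closure r₂e^{iθ₂}+r₃e^{iθ₃}=r₁+r₄e^{iθ₄} gives r₂ω₂e^{iθ₂}+r₃ω₃e^{iθ₃}=r₄ω₄e^{iθ₄}.
Eliminating the other unknown: ω₃ = r₂ω₂ sin(θ₄−θ₂) / [r₃ sin(θ₃−θ₄)].
Numerator sine = +0.68327; denominator sine = -0.94721.
Result = 0.0138·23.98·(+0.68327) / (0.0249·(-0.94721)) = -9.5872 rad/s; magnitude 9.5872 rad/s.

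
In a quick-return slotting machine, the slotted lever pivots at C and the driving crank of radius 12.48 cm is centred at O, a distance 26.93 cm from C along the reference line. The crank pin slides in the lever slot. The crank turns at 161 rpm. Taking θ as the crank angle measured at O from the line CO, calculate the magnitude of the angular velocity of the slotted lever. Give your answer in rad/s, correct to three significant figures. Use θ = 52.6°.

4.71

ω = 16.86 rad/s (from 161 rpm).
Crank pin A relative to C: A = (d + r cosθ, r sinθ); lever angle φ = atan2(r sinθ, d + r cosθ).
Differentiating tanφ: φ̇ = rω(d cosθ + r)/(d² + r² + 2dr cosθ).
d² + r² + 2dr cosθ = |CA|² = 0.128924 m²;  d cosθ + r = +0.28837 m.
|ω_lever| = |0.1248·16.86·+0.28837| / 0.128924 = 4.7063 rad/s.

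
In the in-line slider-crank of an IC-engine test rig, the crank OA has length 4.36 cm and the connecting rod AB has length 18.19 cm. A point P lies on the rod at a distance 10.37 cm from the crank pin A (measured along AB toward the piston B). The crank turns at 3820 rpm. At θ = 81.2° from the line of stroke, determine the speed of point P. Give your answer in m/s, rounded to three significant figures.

17.6

ω = 400 rad/s.  Crank-pin speed |V_A| = rω = 17.441 m/s, perpendicular to OA.
Rod angle: sinφ = −(r/L) sinθ ⇒ φ = -13.702°; ω_rod = −rω cosθ/√(L²−r²sin²θ) = -15.099 rad/s.
V_P = V_A + ω_rod × AP, with AP = 0.1037 m along the rod.
Components: V_Px = −rω sinθ − a·ω_rod·sinφ = -17.607 m/s;  V_Py = rω cosθ + a·ω_rod·cosφ = +1.1471 m/s.
|V_P| = √(V_Px² + V_Py²) = 17.644 m/s.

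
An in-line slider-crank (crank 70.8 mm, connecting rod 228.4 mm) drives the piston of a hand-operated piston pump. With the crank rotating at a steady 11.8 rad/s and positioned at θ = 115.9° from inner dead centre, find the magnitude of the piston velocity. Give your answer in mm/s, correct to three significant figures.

646

ω = 11.8 rad/s
For an in-line slider-crank, x = r cosθ + √(L² − r² sin²θ), so v = −rω sinθ·[1 + r cosθ/√(L² − r² sin²θ)].
With r = 0.0708 m, L = 0.2284 m, θ = 115.9°: √(L² − r² sin²θ) = 0.21934 m.
v = −0.0708·11.8·0.89956·[1 + 0.0708·-0.43680/0.21934] = -0.64557 m/s.
|v| = 0.64557 m/s = 645.57 mm/s.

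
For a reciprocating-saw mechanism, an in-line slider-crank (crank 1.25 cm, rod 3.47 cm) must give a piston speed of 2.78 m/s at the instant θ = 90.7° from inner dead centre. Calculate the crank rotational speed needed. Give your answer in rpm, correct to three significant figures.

For an in-line slider-crank, |v_piston| = rω|sinθ|·[1 + r cosθ/√(L² − r² sin²θ)].
With r = 0.0125 m, L = 0.0347 m, θ = 90.7°: the bracketed kinematic factor |dx/dθ| = 0.01244 m.
ω = v/|dx/dθ| = 2.78/0.01244 = 223.47 rad/s.
N = 60ω/(2π) = 2134 rpm.

2130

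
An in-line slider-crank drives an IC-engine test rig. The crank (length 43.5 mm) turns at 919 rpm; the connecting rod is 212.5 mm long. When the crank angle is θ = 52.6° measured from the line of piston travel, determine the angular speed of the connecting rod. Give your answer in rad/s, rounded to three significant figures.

12.1

ω = 96.24 rad/s (converted from 919 rpm).
The rod makes angle φ with the slider axis where L sinφ = r sinθ; differentiating, L cosφ·φ̇ = r ω cosθ.
L cosφ = √(L² − r² sin²θ) = 0.20967 m.
|ω_rod| = r ω |cosθ| / √(L² − r² sin²θ) = 0.0435·96.24·0.60738/0.20967 = 12.127 rad/s.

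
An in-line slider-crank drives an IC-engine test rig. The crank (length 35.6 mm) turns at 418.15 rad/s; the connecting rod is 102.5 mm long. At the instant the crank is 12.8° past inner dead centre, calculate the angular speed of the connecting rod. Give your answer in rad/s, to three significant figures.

142

ω = 418.1 rad/s
The rod makes angle φ with the slider axis where L sinφ = r sinθ; differentiating, L cosφ·φ̇ = r ω cosθ.
L cosφ = √(L² − r² sin²θ) = 0.1022 m.
|ω_rod| = r ω |cosθ| / √(L² − r² sin²θ) = 0.0356·418.1·0.97515/0.1022 = 142.04 rad/s.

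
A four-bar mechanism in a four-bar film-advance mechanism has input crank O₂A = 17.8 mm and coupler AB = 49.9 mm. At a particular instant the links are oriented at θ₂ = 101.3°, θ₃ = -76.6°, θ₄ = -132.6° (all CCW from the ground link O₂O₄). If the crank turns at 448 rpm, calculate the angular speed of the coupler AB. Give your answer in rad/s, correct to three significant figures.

16.3

ω₂ = 46.91 rad/s (from 448 rpm).
Differentiating the loop-closure r₂e^{iθ₂}+r₃e^{iθ₃}=r₁+r₄e^{iθ₄} gives r₂ω₂e^{iθ₂}+r₃ω₃e^{iθ₃}=r₄ω₄e^{iθ₄}.
Eliminating the other unknown: ω₃ = r₂ω₂ sin(θ₄−θ₂) / [r₃ sin(θ₃−θ₄)].
Numerator sine = +0.80799; denominator sine = +0.82904.
Result = 0.0178·46.91·(+0.80799) / (0.0499·(+0.82904)) = +16.31 rad/s; magnitude 16.31 rad/s.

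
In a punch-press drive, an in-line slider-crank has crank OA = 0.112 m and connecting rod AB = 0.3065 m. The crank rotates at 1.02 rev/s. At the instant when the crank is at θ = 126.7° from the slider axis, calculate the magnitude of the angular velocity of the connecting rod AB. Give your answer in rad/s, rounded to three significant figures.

ω = 6.409 rad/s (converted from 1.02 rev/s).
The rod makes angle φ with the slider axis where L sinφ = r sinθ; differentiating, L cosφ·φ̇ = r ω cosθ.
L cosφ = √(L² − r² sin²θ) = 0.29305 m.
|ω_rod| = r ω |cosθ| / √(L² − r² sin²θ) = 0.112·6.409·0.59763/0.29305 = 1.4638 rad/s.

1.46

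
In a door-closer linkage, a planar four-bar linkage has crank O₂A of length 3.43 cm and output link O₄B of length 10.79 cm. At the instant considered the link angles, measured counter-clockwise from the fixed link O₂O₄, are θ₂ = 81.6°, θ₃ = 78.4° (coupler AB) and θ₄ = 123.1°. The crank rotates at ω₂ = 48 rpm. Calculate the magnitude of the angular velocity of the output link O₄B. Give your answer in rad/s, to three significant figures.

0.127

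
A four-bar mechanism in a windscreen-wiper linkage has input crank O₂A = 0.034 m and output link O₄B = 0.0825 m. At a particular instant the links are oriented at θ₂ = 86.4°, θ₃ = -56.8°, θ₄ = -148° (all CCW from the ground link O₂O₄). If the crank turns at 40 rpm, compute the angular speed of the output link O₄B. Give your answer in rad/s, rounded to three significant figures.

1.03

ω₂ = 4.189 rad/s (from 40 rpm).
Differentiating the loop-closure r₂e^{iθ₂}+r₃e^{iθ₃}=r₁+r₄e^{iθ₄} gives r₂ω₂e^{iθ₂}+r₃ω₃e^{iθ₃}=r₄ω₄e^{iθ₄}.
Eliminating the other unknown: ω₄ = r₂ω₂ sin(θ₂−θ₃) / [r₄ sin(θ₄−θ₃)].
Numerator sine = +0.59902; denominator sine = -0.99978.
Result = 0.034·4.189·(+0.59902) / (0.0825·(-0.99978)) = -1.0343 rad/s; magnitude 1.0343 rad/s.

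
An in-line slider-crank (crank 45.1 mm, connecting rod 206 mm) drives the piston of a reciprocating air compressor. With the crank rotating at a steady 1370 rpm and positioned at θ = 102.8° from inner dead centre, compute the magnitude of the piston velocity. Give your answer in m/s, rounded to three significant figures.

6.00

ω = 2π·1370/60 = 143.5 rad/s
For an in-line slider-crank, x = r cosθ + √(L² − r² sin²θ), so v = −rω sinθ·[1 + r cosθ/√(L² − r² sin²θ)].
With r = 0.0451 m, L = 0.206 m, θ = 102.8°: √(L² − r² sin²θ) = 0.20125 m.
v = −0.0451·143.5·0.97515·[1 + 0.0451·-0.22155/0.20125] = -5.9963 m/s.
|v| = 5.9963 m/s.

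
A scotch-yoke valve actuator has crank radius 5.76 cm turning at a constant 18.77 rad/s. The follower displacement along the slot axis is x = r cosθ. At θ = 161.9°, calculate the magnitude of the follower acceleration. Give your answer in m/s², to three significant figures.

ω = 18.77 rad/s
x = r cosθ ⇒ ẍ = −rω² cosθ (ω constant).
|a| = rω²|cosθ| = 0.0576·(18.77)²·|cos 161.9°| = 19.289 m/s².

19.3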